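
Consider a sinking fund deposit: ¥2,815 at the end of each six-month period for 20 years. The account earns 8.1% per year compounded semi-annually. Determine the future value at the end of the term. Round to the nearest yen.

This is an ordinary annuity: 40 deposits of ¥2,815 at the end of each six-month period.
Periodic rate r = 0.081/2 per half-year; n is counted in half-years.
FV = PMT × [((1+r)^n − 1)/r] = 2,815 × [(1+r)^40 − 1] / r = ¥270,672

¥270,672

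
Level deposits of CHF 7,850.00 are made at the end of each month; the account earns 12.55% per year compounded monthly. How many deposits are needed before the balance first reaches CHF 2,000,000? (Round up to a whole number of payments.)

Periodic rate r = 0.1255/12 per month; n is counted in months.
Ordinary annuity FV: 2,000,000 = 7,850 × [((1+r)^n − 1)/r].
(1+r)^n = 1 + 2,000,000 × r / 7,850, so n = ln(1 + 2,000,000·r/7,850) / ln(1+r) = 124.83.
Round up to a whole number of payments: n = 125.

125 payments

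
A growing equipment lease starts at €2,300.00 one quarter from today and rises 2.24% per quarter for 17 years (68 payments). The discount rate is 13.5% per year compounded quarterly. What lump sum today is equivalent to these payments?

Periodic rate r = 0.135/4 per quarter; n is counted in quarters.
Growing ordinary annuity: PV = PMT₁ × [1 − ((1+g)/(1+r))^n] / (r − g) = 2,300 × [1 − ((1+0.0224)/(1+r))^68] / (r − 0.0224) = €106,991.27.

€106,991.27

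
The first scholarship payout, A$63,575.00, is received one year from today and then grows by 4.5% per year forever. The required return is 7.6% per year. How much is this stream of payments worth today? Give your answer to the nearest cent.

A$2,050,806.45

Periodic rate r = 0.076 per year.
Growing perpetuity (Gordon): PV = PMT₁ / (r − g) = 63,575 / (r − 0.045) = A$2,050,806.45.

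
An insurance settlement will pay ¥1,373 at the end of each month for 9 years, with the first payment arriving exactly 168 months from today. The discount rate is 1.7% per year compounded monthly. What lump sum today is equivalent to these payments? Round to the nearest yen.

Ordinary annuity of 108 payments, first payment at period 168.
Periodic rate r = 0.017/12 per month; n is counted in months.
The ordinary-annuity PV formula values the stream one period before the first payment (period 167); discount that back 167 periods:
PV₀ = 1,373 × [1 − (1+r)^−108] / r × (1+r)^−167 = ¥108,476

¥108,476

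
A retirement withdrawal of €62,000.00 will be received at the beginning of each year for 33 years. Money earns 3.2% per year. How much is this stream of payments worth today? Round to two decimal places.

This is an annuity due: 33 payments of €62,000.00 at the beginning of each year.
Periodic rate r = 0.032 per year.
PV = PMT × [(1 − (1+r)^−n)/r] × (1+r) = 62,000 × [1 − (1+r)^−33] / r × (1+r) = €1,292,382.81

€1,292,382.81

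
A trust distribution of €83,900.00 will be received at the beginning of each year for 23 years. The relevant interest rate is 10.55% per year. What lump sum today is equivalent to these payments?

€791,618.54

This is an annuity due: 23 payments of €83,900.00 at the beginning of each year.
Periodic rate r = 0.1055 per year.
PV = PMT × [(1 − (1+r)^−n)/r] × (1+r) = 83,900 × [1 − (1+r)^−23] / r × (1+r) = €791,618.54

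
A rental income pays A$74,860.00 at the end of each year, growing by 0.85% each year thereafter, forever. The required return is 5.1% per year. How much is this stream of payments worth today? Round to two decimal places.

A$1,761,411.76

Periodic rate r = 0.051 per year.
Growing perpetuity (Gordon): PV = PMT₁ / (r − g) = 74,860 / (r − 0.0085) = A$1,761,411.76.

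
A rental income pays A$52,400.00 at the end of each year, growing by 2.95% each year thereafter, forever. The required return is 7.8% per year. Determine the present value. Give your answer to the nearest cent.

A$1,080,412.37

Periodic rate r = 0.078 per year.
Growing perpetuity (Gordon): PV = PMT₁ / (r − g) = 52,400 / (r − 0.0295) = A$1,080,412.37.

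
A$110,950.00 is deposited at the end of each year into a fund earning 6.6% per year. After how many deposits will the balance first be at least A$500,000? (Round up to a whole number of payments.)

Periodic rate r = 0.066 per year.
Ordinary annuity FV: 500,000 = 110,950 × [((1+r)^n − 1)/r].
(1+r)^n = 1 + 500,000 × r / 110,950, so n = ln(1 + 500,000·r/110,950) / ln(1+r) = 4.07.
Round up to a whole number of payments: n = 5.

5 payments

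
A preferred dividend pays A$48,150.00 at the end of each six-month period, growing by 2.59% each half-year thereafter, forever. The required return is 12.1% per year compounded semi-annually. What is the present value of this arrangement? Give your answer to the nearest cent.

Periodic rate r = 0.121/2 per half-year.
Growing perpetuity (Gordon): PV = PMT₁ / (r − g) = 48,150 / (r − 0.0259) = A$1,391,618.50.

A$1,391,618.50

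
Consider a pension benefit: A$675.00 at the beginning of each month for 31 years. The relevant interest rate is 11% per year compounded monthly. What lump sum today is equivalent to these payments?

This is an annuity due: 372 payments of A$675.00 at the beginning of each month.
Periodic rate r = 0.11/12 per month; n is counted in months.
PV = PMT × [(1 − (1+r)^−n)/r] × (1+r) = 675 × [1 − (1+r)^−372] / r × (1+r) = A$71,817.59

A$71,817.59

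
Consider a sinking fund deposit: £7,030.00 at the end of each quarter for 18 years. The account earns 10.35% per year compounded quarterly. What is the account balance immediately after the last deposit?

£1,437,832.81

This is an ordinary annuity: 72 deposits of £7,030.00 at the end of each quarter.
Periodic rate r = 0.1035/4 per quarter; n is counted in quarters.
FV = PMT × [((1+r)^n − 1)/r] = 7,030 × [(1+r)^72 − 1] / r = £1,437,832.81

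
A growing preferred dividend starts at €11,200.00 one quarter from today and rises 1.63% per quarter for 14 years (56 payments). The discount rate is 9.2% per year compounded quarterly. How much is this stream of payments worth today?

€514,635.92

Periodic rate r = 0.092/4 per quarter; n is counted in quarters.
Growing ordinary annuity: PV = PMT₁ × [1 − ((1+g)/(1+r))^n] / (r − g) = 11,200 × [1 − ((1+0.0163)/(1+r))^56] / (r − 0.0163) = €514,635.92.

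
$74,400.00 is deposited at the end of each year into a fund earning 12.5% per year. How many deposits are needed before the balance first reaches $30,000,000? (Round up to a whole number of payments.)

34 payments

Periodic rate r = 0.125 per year.
Ordinary annuity FV: 30,000,000 = 74,400 × [((1+r)^n − 1)/r].
(1+r)^n = 1 + 30,000,000 × r / 74,400, so n = ln(1 + 30,000,000·r/74,400) / ln(1+r) = 33.45.
Round up to a whole number of payments: n = 34.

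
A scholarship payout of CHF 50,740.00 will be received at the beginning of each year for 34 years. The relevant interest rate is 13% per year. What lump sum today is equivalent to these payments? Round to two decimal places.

CHF 434,132.27

This is an annuity due: 34 payments of CHF 50,740.00 at the beginning of each year.
Periodic rate r = 0.13 per year.
PV = PMT × [(1 − (1+r)^−n)/r] × (1+r) = 50,740 × [1 − (1+r)^−34] / r × (1+r) = CHF 434,132.27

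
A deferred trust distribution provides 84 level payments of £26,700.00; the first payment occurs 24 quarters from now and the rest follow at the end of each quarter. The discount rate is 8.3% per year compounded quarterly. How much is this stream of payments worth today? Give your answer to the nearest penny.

£659,390.85

Ordinary annuity of 84 payments, first payment at period 24.
Periodic rate r = 0.083/4 per quarter; n is counted in quarters.
The ordinary-annuity PV formula values the stream one period before the first payment (period 23); discount that back 23 periods:
PV₀ = 26,700 × [1 − (1+r)^−84] / r × (1+r)^−23 = £659,390.85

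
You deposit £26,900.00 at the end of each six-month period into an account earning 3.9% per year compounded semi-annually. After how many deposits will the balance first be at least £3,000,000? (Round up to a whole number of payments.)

Periodic rate r = 0.039/2 per half-year; n is counted in half-years.
Ordinary annuity FV: 3,000,000 = 26,900 × [((1+r)^n − 1)/r].
(1+r)^n = 1 + 3,000,000 × r / 26,900, so n = ln(1 + 3,000,000·r/26,900) / ln(1+r) = 59.82.
Round up to a whole number of payments: n = 60.

60 payments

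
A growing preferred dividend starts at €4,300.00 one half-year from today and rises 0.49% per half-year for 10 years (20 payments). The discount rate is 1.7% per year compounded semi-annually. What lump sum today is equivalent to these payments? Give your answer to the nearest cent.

Periodic rate r = 0.017/2 per half-year; n is counted in half-years.
Growing ordinary annuity: PV = PMT₁ × [1 − ((1+g)/(1+r))^n] / (r − g) = 4,300 × [1 − ((1+0.0049)/(1+r))^20] / (r − 0.0049) = €82,444.34.

€82,444.34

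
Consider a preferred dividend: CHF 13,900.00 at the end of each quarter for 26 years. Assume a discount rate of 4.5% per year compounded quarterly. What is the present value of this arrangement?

This is an ordinary annuity: 104 payments of CHF 13,900.00 at the end of each quarter.
Periodic rate r = 0.045/4 per quarter; n is counted in quarters.
PV = PMT × [(1 − (1+r)^−n)/r] = 13,900 × [1 − (1+r)^−104] / r = CHF 849,566.78

CHF 849,566.78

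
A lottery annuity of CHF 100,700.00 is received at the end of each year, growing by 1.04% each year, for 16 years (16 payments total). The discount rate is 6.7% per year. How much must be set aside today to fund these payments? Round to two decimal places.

CHF 1,035,318.45

Periodic rate r = 0.067 per year.
Growing ordinary annuity: PV = PMT₁ × [1 − ((1+g)/(1+r))^n] / (r − g) = 100,700 × [1 − ((1+0.0104)/(1+r))^16] / (r − 0.0104) = CHF 1,035,318.45.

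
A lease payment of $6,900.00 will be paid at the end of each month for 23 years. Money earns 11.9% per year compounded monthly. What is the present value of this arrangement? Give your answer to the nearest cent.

This is an ordinary annuity: 276 payments of $6,900.00 at the end of each month.
Periodic rate r = 0.119/12 per month; n is counted in months.
PV = PMT × [(1 − (1+r)^−n)/r] = 6,900 × [1 − (1+r)^−276] / r = $650,123.75

$650,123.75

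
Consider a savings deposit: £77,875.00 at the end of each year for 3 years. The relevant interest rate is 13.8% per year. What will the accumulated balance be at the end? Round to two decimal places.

£267,348.30

This is an ordinary annuity: 3 deposits of £77,875.00 at the end of each year.
Periodic rate r = 0.138 per year.
FV = PMT × [((1+r)^n − 1)/r] = 77,875 × [(1+r)^3 − 1] / r = £267,348.30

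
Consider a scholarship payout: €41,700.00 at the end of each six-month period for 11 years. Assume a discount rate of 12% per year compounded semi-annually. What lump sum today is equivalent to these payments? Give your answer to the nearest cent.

€502,133.96

This is an ordinary annuity: 22 payments of €41,700.00 at the end of each six-month period.
Periodic rate r = 0.12/2 per half-year; n is counted in half-years.
PV = PMT × [(1 − (1+r)^−n)/r] = 41,700 × [1 − (1+r)^−22] / r = €502,133.96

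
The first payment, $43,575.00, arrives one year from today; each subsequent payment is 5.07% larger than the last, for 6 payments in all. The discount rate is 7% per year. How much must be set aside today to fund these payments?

$233,588.83

Periodic rate r = 0.07 per year.
Growing ordinary annuity: PV = PMT₁ × [1 − ((1+g)/(1+r))^n] / (r − g) = 43,575 × [1 − ((1+0.0507)/(1+r))^6] / (r − 0.0507) = $233,588.83.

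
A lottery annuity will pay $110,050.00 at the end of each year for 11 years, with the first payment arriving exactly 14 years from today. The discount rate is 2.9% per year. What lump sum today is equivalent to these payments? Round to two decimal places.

Ordinary annuity of 11 payments, first payment at period 14.
Periodic rate r = 0.029 per year.
The ordinary-annuity PV formula values the stream one period before the first payment (period 13); discount that back 13 periods:
PV₀ = 110,050 × [1 − (1+r)^−11] / r × (1+r)^−13 = $706,096.01

$706,096.01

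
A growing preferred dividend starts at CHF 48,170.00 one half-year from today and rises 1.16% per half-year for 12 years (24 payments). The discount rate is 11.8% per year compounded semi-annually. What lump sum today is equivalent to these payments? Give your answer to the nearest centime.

Periodic rate r = 0.118/2 per half-year; n is counted in half-years.
Growing ordinary annuity: PV = PMT₁ × [1 − ((1+g)/(1+r))^n] / (r − g) = 48,170 × [1 − ((1+0.0116)/(1+r))^24] / (r − 0.0116) = CHF 677,629.13.

CHF 677,629.13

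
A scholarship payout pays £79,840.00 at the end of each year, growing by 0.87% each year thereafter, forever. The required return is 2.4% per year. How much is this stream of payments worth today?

£5,218,300.65

Periodic rate r = 0.024 per year.
Growing perpetuity (Gordon): PV = PMT₁ / (r − g) = 79,840 / (r − 0.0087) = £5,218,300.65.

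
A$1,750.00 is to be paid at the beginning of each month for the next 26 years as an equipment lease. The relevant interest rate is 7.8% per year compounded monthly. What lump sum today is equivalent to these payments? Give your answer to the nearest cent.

This is an annuity due: 312 payments of A$1,750.00 at the beginning of each month.
Periodic rate r = 0.078/12 per month; n is counted in months.
PV = PMT × [(1 − (1+r)^−n)/r] × (1+r) = 1,750 × [1 − (1+r)^−312] / r × (1+r) = A$235,085.32

A$235,085.32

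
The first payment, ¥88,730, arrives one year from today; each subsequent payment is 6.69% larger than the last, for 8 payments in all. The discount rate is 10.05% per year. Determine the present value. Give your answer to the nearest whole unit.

Periodic rate r = 0.1005 per year.
Growing ordinary annuity: PV = PMT₁ × [1 − ((1+g)/(1+r))^n] / (r − g) = 88,730 × [1 − ((1+0.0669)/(1+r))^8] / (r − 0.0669) = ¥580,141.

¥580,141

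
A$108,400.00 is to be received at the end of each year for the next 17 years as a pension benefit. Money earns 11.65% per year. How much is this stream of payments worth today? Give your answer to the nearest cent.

A$787,548.16

This is an ordinary annuity: 17 payments of A$108,400.00 at the end of each year.
Periodic rate r = 0.1165 per year.
PV = PMT × [(1 − (1+r)^−n)/r] = 108,400 × [1 − (1+r)^−17] / r = A$787,548.16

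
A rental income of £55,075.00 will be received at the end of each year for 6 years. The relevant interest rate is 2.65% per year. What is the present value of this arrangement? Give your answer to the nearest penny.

This is an ordinary annuity: 6 payments of £55,075.00 at the end of each year.
Periodic rate r = 0.0265 per year.
PV = PMT × [(1 − (1+r)^−n)/r] = 55,075 × [1 − (1+r)^−6] / r = £301,844.03

£301,844.03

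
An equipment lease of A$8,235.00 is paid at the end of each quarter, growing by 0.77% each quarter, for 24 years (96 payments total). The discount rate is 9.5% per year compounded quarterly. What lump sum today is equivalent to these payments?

A$400,526.84

Periodic rate r = 0.095/4 per quarter; n is counted in quarters.
Growing ordinary annuity: PV = PMT₁ × [1 − ((1+g)/(1+r))^n] / (r − g) = 8,235 × [1 − ((1+0.0077)/(1+r))^96] / (r − 0.0077) = A$400,526.84.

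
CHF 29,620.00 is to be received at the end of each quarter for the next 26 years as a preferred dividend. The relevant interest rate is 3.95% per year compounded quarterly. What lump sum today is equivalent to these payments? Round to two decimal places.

This is an ordinary annuity: 104 payments of CHF 29,620.00 at the end of each quarter.
Periodic rate r = 0.0395/4 per quarter; n is counted in quarters.
PV = PMT × [(1 − (1+r)^−n)/r] = 29,620 × [1 − (1+r)^−104] / r = CHF 1,920,011.80

CHF 1,920,011.80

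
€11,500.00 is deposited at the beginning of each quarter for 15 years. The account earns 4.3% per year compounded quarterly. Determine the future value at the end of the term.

€972,532.45

This is an annuity due: 60 deposits of €11,500.00 at the beginning of each quarter.
Periodic rate r = 0.043/4 per quarter; n is counted in quarters.
FV = PMT × [((1+r)^n − 1)/r] × (1+r) = 11,500 × [(1+r)^60 − 1] / r × (1+r) = €972,532.45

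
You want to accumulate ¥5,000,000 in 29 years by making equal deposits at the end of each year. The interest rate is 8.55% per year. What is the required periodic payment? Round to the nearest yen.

Level ordinary annuity; solve FV = PMT × [((1+r)^n − 1)/r] for PMT.
Periodic rate r = 0.0855 per year.
With n = 29: PMT = 5,000,000 / ([((1+r)^n − 1)/r]) = ¥43,640

¥43,640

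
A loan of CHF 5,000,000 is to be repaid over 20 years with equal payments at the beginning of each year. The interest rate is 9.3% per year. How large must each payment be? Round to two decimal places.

Level annuity due; solve PV = PMT × [(1 − (1+r)^−n)/r] × (1+r) for PMT.
Periodic rate r = 0.093 per year.
With n = 20: PMT = 5,000,000 / ([(1 − (1+r)^−n)/r] × (1+r)) = CHF 511,885.50

CHF 511,885.50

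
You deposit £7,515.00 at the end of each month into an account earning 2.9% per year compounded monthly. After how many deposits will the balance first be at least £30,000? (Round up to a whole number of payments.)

Periodic rate r = 0.029/12 per month; n is counted in months.
Ordinary annuity FV: 30,000 = 7,515 × [((1+r)^n − 1)/r].
(1+r)^n = 1 + 30,000 × r / 7,515, so n = ln(1 + 30,000·r/7,515) / ln(1+r) = 3.98.
Round up to a whole number of payments: n = 4.

4 payments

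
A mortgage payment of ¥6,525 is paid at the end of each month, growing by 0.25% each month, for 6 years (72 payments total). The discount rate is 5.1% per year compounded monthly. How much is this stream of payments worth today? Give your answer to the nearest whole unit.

¥440,014

Periodic rate r = 0.051/12 per month; n is counted in months.
Growing ordinary annuity: PV = PMT₁ × [1 − ((1+g)/(1+r))^n] / (r − g) = 6,525 × [1 − ((1+0.0025)/(1+r))^72] / (r − 0.0025) = ¥440,014.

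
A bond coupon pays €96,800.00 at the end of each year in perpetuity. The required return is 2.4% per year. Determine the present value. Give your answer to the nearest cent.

€4,033,333.33

Periodic rate r = 0.024 per year.
Level perpetuity: PV = PMT / r = 96,800 / (0.024) = €4,033,333.33.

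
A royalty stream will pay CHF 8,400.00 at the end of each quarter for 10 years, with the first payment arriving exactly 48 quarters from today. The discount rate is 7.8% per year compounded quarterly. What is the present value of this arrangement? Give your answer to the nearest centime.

CHF 93,527.59

Ordinary annuity of 40 payments, first payment at period 48.
Periodic rate r = 0.078/4 per quarter; n is counted in quarters.
The ordinary-annuity PV formula values the stream one period before the first payment (period 47); discount that back 47 periods:
PV₀ = 8,400 × [1 − (1+r)^−40] / r × (1+r)^−47 = CHF 93,527.59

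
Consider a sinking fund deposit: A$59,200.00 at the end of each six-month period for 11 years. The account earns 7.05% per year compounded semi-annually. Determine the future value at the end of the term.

A$1,919,368.50

This is an ordinary annuity: 22 deposits of A$59,200.00 at the end of each six-month period.
Periodic rate r = 0.0705/2 per half-year; n is counted in half-years.
FV = PMT × [((1+r)^n − 1)/r] = 59,200 × [(1+r)^22 − 1] / r = A$1,919,368.50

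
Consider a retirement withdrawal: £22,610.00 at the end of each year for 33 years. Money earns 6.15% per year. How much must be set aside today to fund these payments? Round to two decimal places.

This is an ordinary annuity: 33 payments of £22,610.00 at the end of each year.
Periodic rate r = 0.0615 per year.
PV = PMT × [(1 − (1+r)^−n)/r] = 22,610 × [1 − (1+r)^−33] / r = £316,348.40

£316,348.40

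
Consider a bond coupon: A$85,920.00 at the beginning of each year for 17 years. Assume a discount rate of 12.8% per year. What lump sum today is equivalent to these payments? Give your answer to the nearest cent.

A$659,460.07

This is an annuity due: 17 payments of A$85,920.00 at the beginning of each year.
Periodic rate r = 0.128 per year.
PV = PMT × [(1 − (1+r)^−n)/r] × (1+r) = 85,920 × [1 − (1+r)^−17] / r × (1+r) = A$659,460.07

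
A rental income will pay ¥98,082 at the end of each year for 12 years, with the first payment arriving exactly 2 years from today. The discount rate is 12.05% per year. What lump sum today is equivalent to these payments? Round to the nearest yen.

¥540,965

Ordinary annuity of 12 payments, first payment at period 2.
Periodic rate r = 0.1205 per year.
The ordinary-annuity PV formula values the stream one period before the first payment (period 1); discount that back 1 periods:
PV₀ = 98,082 × [1 − (1+r)^−12] / r × (1+r)^−1 = ¥540,965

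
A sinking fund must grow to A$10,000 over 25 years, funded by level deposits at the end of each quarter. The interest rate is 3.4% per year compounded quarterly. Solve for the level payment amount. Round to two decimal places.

A$63.85

Level ordinary annuity; solve FV = PMT × [((1+r)^n − 1)/r] for PMT.
Periodic rate r = 0.034/4 per quarter; n is counted in quarters.
With n = 100: PMT = 10,000 / ([((1+r)^n − 1)/r]) = A$63.85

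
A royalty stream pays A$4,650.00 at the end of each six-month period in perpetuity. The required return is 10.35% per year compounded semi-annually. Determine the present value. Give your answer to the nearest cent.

A$89,855.07

Periodic rate r = 0.1035/2 per half-year.
Level perpetuity: PV = PMT / r = 4,650 / (0.1035/2) = A$89,855.07.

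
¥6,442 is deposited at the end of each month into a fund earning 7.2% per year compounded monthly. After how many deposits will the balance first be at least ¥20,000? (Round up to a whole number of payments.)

Periodic rate r = 0.072/12 per month; n is counted in months.
Ordinary annuity FV: 20,000 = 6,442 × [((1+r)^n − 1)/r].
(1+r)^n = 1 + 20,000 × r / 6,442, so n = ln(1 + 20,000·r/6,442) / ln(1+r) = 3.09.
Round up to a whole number of payments: n = 4.

4 payments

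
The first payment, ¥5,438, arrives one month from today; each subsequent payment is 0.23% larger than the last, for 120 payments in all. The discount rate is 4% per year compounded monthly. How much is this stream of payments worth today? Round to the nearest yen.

Periodic rate r = 0.04/12 per month; n is counted in months.
Growing ordinary annuity: PV = PMT₁ × [1 − ((1+g)/(1+r))^n] / (r − g) = 5,438 × [1 − ((1+0.0023)/(1+r))^120] / (r − 0.0023) = ¥612,104.

¥612,104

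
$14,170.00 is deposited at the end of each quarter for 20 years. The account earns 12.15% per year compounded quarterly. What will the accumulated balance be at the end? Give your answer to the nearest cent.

$4,644,176.80

This is an ordinary annuity: 80 deposits of $14,170.00 at the end of each quarter.
Periodic rate r = 0.1215/4 per quarter; n is counted in quarters.
FV = PMT × [((1+r)^n − 1)/r] = 14,170 × [(1+r)^80 − 1] / r = $4,644,176.80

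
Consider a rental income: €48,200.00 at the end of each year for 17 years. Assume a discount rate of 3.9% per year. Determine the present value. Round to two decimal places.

This is an ordinary annuity: 17 payments of €48,200.00 at the end of each year.
Periodic rate r = 0.039 per year.
PV = PMT × [(1 − (1+r)^−n)/r] = 48,200 × [1 − (1+r)^−17] / r = €590,959.20

€590,959.20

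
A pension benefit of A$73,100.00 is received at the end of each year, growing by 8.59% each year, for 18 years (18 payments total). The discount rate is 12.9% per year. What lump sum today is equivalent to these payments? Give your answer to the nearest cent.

Periodic rate r = 0.129 per year.
Growing ordinary annuity: PV = PMT₁ × [1 − ((1+g)/(1+r))^n] / (r − g) = 73,100 × [1 − ((1+0.0859)/(1+r))^18] / (r − 0.0859) = A$854,338.59.

A$854,338.59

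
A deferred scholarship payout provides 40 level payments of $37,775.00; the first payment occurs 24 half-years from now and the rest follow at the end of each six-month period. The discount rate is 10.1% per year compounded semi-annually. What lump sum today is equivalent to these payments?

Ordinary annuity of 40 payments, first payment at period 24.
Periodic rate r = 0.101/2 per half-year; n is counted in half-years.
The ordinary-annuity PV formula values the stream one period before the first payment (period 23); discount that back 23 periods:
PV₀ = 37,775 × [1 − (1+r)^−40] / r × (1+r)^−23 = $207,310.90

$207,310.90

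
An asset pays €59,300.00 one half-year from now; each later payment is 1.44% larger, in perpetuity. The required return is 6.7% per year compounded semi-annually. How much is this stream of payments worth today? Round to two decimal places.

€3,104,712.04

Periodic rate r = 0.067/2 per half-year.
Growing perpetuity (Gordon): PV = PMT₁ / (r − g) = 59,300 / (r − 0.0144) = €3,104,712.04.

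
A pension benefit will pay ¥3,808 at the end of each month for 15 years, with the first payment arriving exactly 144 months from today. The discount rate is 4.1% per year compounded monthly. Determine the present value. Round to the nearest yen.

Ordinary annuity of 180 payments, first payment at period 144.
Periodic rate r = 0.041/12 per month; n is counted in months.
The ordinary-annuity PV formula values the stream one period before the first payment (period 143); discount that back 143 periods:
PV₀ = 3,808 × [1 − (1+r)^−180] / r × (1+r)^−143 = ¥313,966

¥313,966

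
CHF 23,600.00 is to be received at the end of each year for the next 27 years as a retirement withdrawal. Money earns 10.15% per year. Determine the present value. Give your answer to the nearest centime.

CHF 215,417.50

This is an ordinary annuity: 27 payments of CHF 23,600.00 at the end of each year.
Periodic rate r = 0.1015 per year.
PV = PMT × [(1 − (1+r)^−n)/r] = 23,600 × [1 − (1+r)^−27] / r = CHF 215,417.50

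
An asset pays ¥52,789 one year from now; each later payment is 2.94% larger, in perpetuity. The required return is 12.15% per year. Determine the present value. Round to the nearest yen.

Periodic rate r = 0.1215 per year.
Growing perpetuity (Gordon): PV = PMT₁ / (r − g) = 52,789 / (r − 0.0294) = ¥573,170.

¥573,170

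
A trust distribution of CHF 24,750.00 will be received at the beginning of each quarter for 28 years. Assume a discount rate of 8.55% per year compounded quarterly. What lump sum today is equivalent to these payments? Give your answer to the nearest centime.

CHF 1,071,954.51

This is an annuity due: 112 payments of CHF 24,750.00 at the beginning of each quarter.
Periodic rate r = 0.0855/4 per quarter; n is counted in quarters.
PV = PMT × [(1 − (1+r)^−n)/r] × (1+r) = 24,750 × [1 − (1+r)^−112] / r × (1+r) = CHF 1,071,954.51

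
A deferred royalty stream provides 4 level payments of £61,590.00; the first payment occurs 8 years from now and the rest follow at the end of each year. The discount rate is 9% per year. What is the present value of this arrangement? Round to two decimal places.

Ordinary annuity of 4 payments, first payment at period 8.
Periodic rate r = 0.09 per year.
The ordinary-annuity PV formula values the stream one period before the first payment (period 7); discount that back 7 periods:
PV₀ = 61,590 × [1 − (1+r)^−4] / r × (1+r)^−7 = £109,152.12

£109,152.12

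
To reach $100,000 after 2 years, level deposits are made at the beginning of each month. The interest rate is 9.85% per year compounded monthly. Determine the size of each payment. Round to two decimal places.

$3,755.91

Level annuity due; solve FV = PMT × [((1+r)^n − 1)/r] × (1+r) for PMT.
Periodic rate r = 0.0985/12 per month; n is counted in months.
With n = 24: PMT = 100,000 / ([((1+r)^n − 1)/r] × (1+r)) = $3,755.91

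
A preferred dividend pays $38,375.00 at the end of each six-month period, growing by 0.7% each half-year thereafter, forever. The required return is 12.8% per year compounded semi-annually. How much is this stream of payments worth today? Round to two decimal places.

$673,245.61

Periodic rate r = 0.128/2 per half-year.
Growing perpetuity (Gordon): PV = PMT₁ / (r − g) = 38,375 / (r − 0.007) = $673,245.61.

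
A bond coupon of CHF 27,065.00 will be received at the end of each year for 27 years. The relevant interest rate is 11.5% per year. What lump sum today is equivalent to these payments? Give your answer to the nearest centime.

This is an ordinary annuity: 27 payments of CHF 27,065.00 at the end of each year.
Periodic rate r = 0.115 per year.
PV = PMT × [(1 − (1+r)^−n)/r] = 27,065 × [1 − (1+r)^−27] / r = CHF 222,894.40

CHF 222,894.40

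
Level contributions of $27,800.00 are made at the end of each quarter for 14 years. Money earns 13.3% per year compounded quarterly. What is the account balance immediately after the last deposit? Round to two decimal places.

$4,384,941.45

This is an ordinary annuity: 56 deposits of $27,800.00 at the end of each quarter.
Periodic rate r = 0.133/4 per quarter; n is counted in quarters.
FV = PMT × [((1+r)^n − 1)/r] = 27,800 × [(1+r)^56 − 1] / r = $4,384,941.45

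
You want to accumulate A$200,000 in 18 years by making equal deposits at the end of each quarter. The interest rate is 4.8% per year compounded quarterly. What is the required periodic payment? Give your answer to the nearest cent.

Level ordinary annuity; solve FV = PMT × [((1+r)^n − 1)/r] for PMT.
Periodic rate r = 0.048/4 per quarter; n is counted in quarters.
With n = 72: PMT = 200,000 / ([((1+r)^n − 1)/r]) = A$1,764.11

A$1,764.11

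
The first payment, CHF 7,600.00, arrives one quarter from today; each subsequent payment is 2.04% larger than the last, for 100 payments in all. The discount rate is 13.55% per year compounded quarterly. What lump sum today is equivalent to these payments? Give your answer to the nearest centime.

CHF 412,118.38

Periodic rate r = 0.1355/4 per quarter; n is counted in quarters.
Growing ordinary annuity: PV = PMT₁ × [1 − ((1+g)/(1+r))^n] / (r − g) = 7,600 × [1 − ((1+0.0204)/(1+r))^100] / (r − 0.0204) = CHF 412,118.38.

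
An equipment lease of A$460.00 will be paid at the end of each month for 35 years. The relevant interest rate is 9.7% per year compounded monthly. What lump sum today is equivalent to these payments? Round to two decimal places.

A$54,972.29

This is an ordinary annuity: 420 payments of A$460.00 at the end of each month.
Periodic rate r = 0.097/12 per month; n is counted in months.
PV = PMT × [(1 − (1+r)^−n)/r] = 460 × [1 − (1+r)^−420] / r = A$54,972.29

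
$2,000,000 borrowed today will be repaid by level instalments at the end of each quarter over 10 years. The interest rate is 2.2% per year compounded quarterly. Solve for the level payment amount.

Level ordinary annuity; solve PV = PMT × [(1 − (1+r)^−n)/r] for PMT.
Periodic rate r = 0.022/4 per quarter; n is counted in quarters.
With n = 40: PMT = 2,000,000 / ([(1 − (1+r)^−n)/r]) = $55,838.33

$55,838.33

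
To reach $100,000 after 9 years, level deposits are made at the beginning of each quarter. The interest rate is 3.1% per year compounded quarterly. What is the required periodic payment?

$2,400.35

Level annuity due; solve FV = PMT × [((1+r)^n − 1)/r] × (1+r) for PMT.
Periodic rate r = 0.031/4 per quarter; n is counted in quarters.
With n = 36: PMT = 100,000 / ([((1+r)^n − 1)/r] × (1+r)) = $2,400.35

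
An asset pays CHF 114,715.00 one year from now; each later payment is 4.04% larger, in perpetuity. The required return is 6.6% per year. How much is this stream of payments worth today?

Periodic rate r = 0.066 per year.
Growing perpetuity (Gordon): PV = PMT₁ / (r − g) = 114,715 / (r − 0.0404) = CHF 4,481,054.69.

CHF 4,481,054.69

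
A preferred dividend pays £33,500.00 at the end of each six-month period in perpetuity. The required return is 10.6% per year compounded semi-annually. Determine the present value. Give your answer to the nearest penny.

Periodic rate r = 0.106/2 per half-year.
Level perpetuity: PV = PMT / r = 33,500 / (0.106/2) = £632,075.47.

£632,075.47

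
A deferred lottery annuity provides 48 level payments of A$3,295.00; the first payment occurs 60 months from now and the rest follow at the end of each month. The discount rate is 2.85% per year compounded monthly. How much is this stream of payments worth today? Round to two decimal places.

Ordinary annuity of 48 payments, first payment at period 60.
Periodic rate r = 0.0285/12 per month; n is counted in months.
The ordinary-annuity PV formula values the stream one period before the first payment (period 59); discount that back 59 periods:
PV₀ = 3,295 × [1 − (1+r)^−48] / r × (1+r)^−59 = A$129,809.73

A$129,809.73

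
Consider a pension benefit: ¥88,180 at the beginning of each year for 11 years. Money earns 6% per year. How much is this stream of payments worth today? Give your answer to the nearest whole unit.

¥737,192

This is an annuity due: 11 payments of ¥88,180 at the beginning of each year.
Periodic rate r = 0.06 per year.
PV = PMT × [(1 − (1+r)^−n)/r] × (1+r) = 88,180 × [1 − (1+r)^−11] / r × (1+r) = ¥737,192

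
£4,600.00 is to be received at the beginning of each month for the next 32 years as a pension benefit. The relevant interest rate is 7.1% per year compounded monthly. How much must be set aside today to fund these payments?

£700,887.74

This is an annuity due: 384 payments of £4,600.00 at the beginning of each month.
Periodic rate r = 0.071/12 per month; n is counted in months.
PV = PMT × [(1 − (1+r)^−n)/r] × (1+r) = 4,600 × [1 − (1+r)^−384] / r × (1+r) = £700,887.74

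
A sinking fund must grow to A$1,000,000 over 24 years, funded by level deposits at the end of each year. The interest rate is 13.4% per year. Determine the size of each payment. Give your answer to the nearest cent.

Level ordinary annuity; solve FV = PMT × [((1+r)^n − 1)/r] for PMT.
Periodic rate r = 0.134 per year.
With n = 24: PMT = 1,000,000 / ([((1+r)^n − 1)/r]) = A$6,889.13

A$6,889.13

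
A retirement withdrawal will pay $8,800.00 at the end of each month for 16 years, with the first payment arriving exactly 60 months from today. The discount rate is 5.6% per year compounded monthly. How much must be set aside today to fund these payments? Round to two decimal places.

Ordinary annuity of 192 payments, first payment at period 60.
Periodic rate r = 0.056/12 per month; n is counted in months.
The ordinary-annuity PV formula values the stream one period before the first payment (period 59); discount that back 59 periods:
PV₀ = 8,800 × [1 − (1+r)^−192] / r × (1+r)^−59 = $846,697.75

$846,697.75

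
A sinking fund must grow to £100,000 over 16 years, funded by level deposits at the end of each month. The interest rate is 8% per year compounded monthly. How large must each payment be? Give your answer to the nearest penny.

£258.26

Level ordinary annuity; solve FV = PMT × [((1+r)^n − 1)/r] for PMT.
Periodic rate r = 0.08/12 per month; n is counted in months.
With n = 192: PMT = 100,000 / ([((1+r)^n − 1)/r]) = £258.26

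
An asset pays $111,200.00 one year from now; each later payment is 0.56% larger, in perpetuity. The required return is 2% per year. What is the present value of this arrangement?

$7,722,222.22

Periodic rate r = 0.02 per year.
Growing perpetuity (Gordon): PV = PMT₁ / (r − g) = 111,200 / (r − 0.0056) = $7,722,222.22.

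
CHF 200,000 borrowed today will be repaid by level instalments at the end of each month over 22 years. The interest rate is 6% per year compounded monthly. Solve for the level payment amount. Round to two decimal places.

CHF 1,366.15

Level ordinary annuity; solve PV = PMT × [(1 − (1+r)^−n)/r] for PMT.
Periodic rate r = 0.06/12 per month; n is counted in months.
With n = 264: PMT = 200,000 / ([(1 − (1+r)^−n)/r]) = CHF 1,366.15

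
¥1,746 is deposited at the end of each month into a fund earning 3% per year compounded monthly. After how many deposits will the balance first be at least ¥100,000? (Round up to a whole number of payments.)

Periodic rate r = 0.03/12 per month; n is counted in months.
Ordinary annuity FV: 100,000 = 1,746 × [((1+r)^n − 1)/r].
(1+r)^n = 1 + 100,000 × r / 1,746, so n = ln(1 + 100,000·r/1,746) / ln(1+r) = 53.59.
Round up to a whole number of payments: n = 54.

54 payments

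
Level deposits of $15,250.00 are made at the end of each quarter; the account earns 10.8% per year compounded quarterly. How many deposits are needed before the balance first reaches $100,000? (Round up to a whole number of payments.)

Periodic rate r = 0.108/4 per quarter; n is counted in quarters.
Ordinary annuity FV: 100,000 = 15,250 × [((1+r)^n − 1)/r].
(1+r)^n = 1 + 100,000 × r / 15,250, so n = ln(1 + 100,000·r/15,250) / ln(1+r) = 6.12.
Round up to a whole number of payments: n = 7.

7 payments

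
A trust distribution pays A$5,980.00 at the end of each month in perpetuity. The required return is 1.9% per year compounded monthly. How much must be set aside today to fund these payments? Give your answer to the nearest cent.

A$3,776,842.11

Periodic rate r = 0.019/12 per month.
Level perpetuity: PV = PMT / r = 5,980 / (0.019/12) = A$3,776,842.11.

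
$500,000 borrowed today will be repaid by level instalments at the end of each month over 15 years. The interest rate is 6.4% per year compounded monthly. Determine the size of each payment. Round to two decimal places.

$4,328.10

Level ordinary annuity; solve PV = PMT × [(1 − (1+r)^−n)/r] for PMT.
Periodic rate r = 0.064/12 per month; n is counted in months.
With n = 180: PMT = 500,000 / ([(1 − (1+r)^−n)/r]) = $4,328.10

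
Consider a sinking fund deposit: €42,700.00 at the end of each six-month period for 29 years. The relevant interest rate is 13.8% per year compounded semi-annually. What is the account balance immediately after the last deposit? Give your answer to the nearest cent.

€29,048,982.90

This is an ordinary annuity: 58 deposits of €42,700.00 at the end of each six-month period.
Periodic rate r = 0.138/2 per half-year; n is counted in half-years.
FV = PMT × [((1+r)^n − 1)/r] = 42,700 × [(1+r)^58 − 1] / r = €29,048,982.90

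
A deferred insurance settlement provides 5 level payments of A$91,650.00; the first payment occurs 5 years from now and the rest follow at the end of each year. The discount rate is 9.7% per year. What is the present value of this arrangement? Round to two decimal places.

Ordinary annuity of 5 payments, first payment at period 5.
Periodic rate r = 0.097 per year.
The ordinary-annuity PV formula values the stream one period before the first payment (period 4); discount that back 4 periods:
PV₀ = 91,650 × [1 − (1+r)^−5] / r × (1+r)^−4 = A$241,752.79

A$241,752.79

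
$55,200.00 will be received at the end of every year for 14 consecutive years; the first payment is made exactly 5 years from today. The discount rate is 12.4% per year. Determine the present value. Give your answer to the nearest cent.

$224,611.84

Ordinary annuity of 14 payments, first payment at period 5.
Periodic rate r = 0.124 per year.
The ordinary-annuity PV formula values the stream one period before the first payment (period 4); discount that back 4 periods:
PV₀ = 55,200 × [1 − (1+r)^−14] / r × (1+r)^−4 = $224,611.84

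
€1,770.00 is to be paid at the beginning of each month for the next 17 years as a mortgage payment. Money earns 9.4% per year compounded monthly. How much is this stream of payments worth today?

€181,370.28

This is an annuity due: 204 payments of €1,770.00 at the beginning of each month.
Periodic rate r = 0.094/12 per month; n is counted in months.
PV = PMT × [(1 − (1+r)^−n)/r] × (1+r) = 1,770 × [1 − (1+r)^−204] / r × (1+r) = €181,370.28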